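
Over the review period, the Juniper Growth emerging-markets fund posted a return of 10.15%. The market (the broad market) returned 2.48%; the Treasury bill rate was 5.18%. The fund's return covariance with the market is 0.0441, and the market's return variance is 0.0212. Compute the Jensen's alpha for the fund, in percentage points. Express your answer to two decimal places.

10.59

β = Cov / Var = 0.0441 / 0.0212 = 2.0802
E[R] = Rf + β(Rm − Rf) = 5.18% + 2.0802 × (2.48% − 5.18%) = -0.4365%
α = Rp − E[R] = 10.15% − -0.4365% = 10.5865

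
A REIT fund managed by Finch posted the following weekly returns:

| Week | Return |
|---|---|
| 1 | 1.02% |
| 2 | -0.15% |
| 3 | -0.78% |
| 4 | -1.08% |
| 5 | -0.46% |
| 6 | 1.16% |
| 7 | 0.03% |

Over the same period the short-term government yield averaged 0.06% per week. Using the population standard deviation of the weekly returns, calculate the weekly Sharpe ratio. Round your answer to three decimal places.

-0.123

r̄ = (1.02 − 0.15 − 0.78 − 1.08 − 0.46 + 1.16 + 0.03) / 7 = -0.260 / 7 = -0.0371%
Σ(r − r̄)² = 4.3861; population σ = √(4.3861/7) = 0.7916%
Sharpe = (r̄ − rf) / σ = (-0.0371 − 0.06) / 0.7916 = -0.0971 / 0.7916 = -0.1227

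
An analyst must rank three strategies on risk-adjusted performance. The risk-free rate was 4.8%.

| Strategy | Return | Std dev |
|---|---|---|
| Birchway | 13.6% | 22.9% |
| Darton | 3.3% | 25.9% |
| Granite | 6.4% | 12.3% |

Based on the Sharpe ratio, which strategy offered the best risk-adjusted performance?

Birchway: Sharpe ratio = (13.6% − 4.8%) / 22.9% = 0.384
Darton: Sharpe ratio = (3.3% − 4.8%) / 25.9% = -0.058
Granite: Sharpe ratio = (6.4% − 4.8%) / 12.3% = 0.130
Highest: Birchway (0.384).

Birchway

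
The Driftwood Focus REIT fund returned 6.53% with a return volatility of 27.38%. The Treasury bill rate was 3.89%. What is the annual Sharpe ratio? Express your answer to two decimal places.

0.10

Sharpe = (Rp − Rf) / σp = (6.53% − 3.89%) / 27.38% = 2.64% / 27.38% = 0.0964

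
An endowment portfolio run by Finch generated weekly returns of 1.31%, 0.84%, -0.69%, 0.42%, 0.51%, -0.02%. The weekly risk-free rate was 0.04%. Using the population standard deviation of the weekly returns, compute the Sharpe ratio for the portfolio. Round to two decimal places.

r̄ = (1.31 + 0.84 − 0.69 + 0.42 + 0.51 − 0.02) / 6 = 2.370 / 6 = 0.3950%
Σ(r − r̄)² = 2.3986; population σ = √(2.3986/6) = 0.6323%
Sharpe = (r̄ − rf) / σ = (0.3950 − 0.04) / 0.6323 = 0.3550 / 0.6323 = 0.5614

0.56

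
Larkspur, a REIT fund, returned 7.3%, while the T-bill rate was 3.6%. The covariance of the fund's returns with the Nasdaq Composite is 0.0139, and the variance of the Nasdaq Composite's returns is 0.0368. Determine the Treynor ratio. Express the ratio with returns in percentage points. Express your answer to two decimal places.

β = Cov / Var = 0.0139 / 0.0368 = 0.3777
Treynor = (Rp − Rf) / β = (7.3% − 3.6%) / 0.3777 = 3.70 / 0.3777 = 9.7961

9.80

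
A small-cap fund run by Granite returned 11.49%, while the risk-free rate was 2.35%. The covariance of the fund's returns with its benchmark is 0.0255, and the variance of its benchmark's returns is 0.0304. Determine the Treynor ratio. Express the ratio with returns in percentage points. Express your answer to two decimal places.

β = Cov / Var = 0.0255 / 0.0304 = 0.8388
Treynor = (Rp − Rf) / β = (11.49% − 2.35%) / 0.8388 = 9.14 / 0.8388 = 10.8965

10.90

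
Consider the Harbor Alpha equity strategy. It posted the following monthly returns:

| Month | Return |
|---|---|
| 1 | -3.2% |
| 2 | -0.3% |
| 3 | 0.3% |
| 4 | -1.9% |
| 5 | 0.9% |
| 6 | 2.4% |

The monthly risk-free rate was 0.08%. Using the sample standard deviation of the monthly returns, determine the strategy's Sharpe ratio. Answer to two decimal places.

r̄ = (-3.2 − 0.3 + 0.3 − 1.9 + 0.9 + 2.4) / 6 = -1.80 / 6 = -0.3000%
Σ(r − r̄)² = (-3.2 − (-0.3000))² + (-0.3 − (-0.3000))² + (0.3 − (-0.3000))² + … = 20.0600
σ = √[20.0600 / 5] = 2.0030%
Sharpe = (r̄ − rf) / σ = (-0.3000 − 0.08) / 2.0030 = -0.3800 / 2.0030 = -0.1897

-0.19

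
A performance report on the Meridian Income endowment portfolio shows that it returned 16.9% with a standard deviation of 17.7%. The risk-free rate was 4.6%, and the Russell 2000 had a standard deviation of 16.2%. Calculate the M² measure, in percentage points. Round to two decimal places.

Sharpe = (Rp − Rf) / σp = (16.9% − 4.6%) / 17.7% = 0.6949
M² = Rf + Sharpe × σm = 4.6% + 0.6949 × 16.2% = 15.8574%

15.86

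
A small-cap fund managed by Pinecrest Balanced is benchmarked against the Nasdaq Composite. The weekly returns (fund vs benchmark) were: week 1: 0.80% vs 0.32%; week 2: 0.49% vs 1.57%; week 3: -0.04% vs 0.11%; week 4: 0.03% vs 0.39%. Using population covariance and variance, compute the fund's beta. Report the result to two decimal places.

0.21

r̄p = 0.3200%,  r̄m = 0.5975%
Cov = Σ(rp − r̄p)(rm − r̄m) / 4 = 0.0670
Var(rm) = Σ(rm − r̄m)² / 4 = 0.3259
β = Cov / Var = 0.0670 / 0.3259 = 0.2056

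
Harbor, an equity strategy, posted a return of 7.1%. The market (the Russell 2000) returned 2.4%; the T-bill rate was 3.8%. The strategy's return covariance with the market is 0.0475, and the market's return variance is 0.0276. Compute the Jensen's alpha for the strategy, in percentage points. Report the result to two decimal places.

5.71

β = Cov / Var = 0.0475 / 0.0276 = 1.7210
E[R] = Rf + β(Rm − Rf) = 3.8% + 1.7210 × (2.4% − 3.8%) = 1.3906%
α = Rp − E[R] = 7.1% − 1.3906% = 5.7094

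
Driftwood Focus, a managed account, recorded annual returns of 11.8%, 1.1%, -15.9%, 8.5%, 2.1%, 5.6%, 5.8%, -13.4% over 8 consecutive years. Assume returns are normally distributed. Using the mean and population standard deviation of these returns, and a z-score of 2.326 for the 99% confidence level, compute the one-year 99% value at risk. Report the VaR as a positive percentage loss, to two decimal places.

r̄ = (11.8 + 1.1 − 15.9 + 8.5 + 2.1 + 5.6 + 5.8 − 13.4) / 8 = 5.60 / 8 = 0.7000%
Σ(r − r̄)² = (11.8 − 0.7000)² + (1.1 − 0.7000)² + (-15.9 − 0.7000)² + … = 710.5600
σ = √[710.5600 / 8] = 9.4244%
VaR = −(r̄ − z·σ) = −(0.7000 − 2.326 × 9.4244) = −(-21.2212) = 21.2212%

21.22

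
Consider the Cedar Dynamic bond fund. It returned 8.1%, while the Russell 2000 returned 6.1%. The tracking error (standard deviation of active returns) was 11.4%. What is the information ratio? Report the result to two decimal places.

0.18

IR = (Rp − Rb) / TE = (8.1% − 6.1%) / 11.4% = 2.00% / 11.4% = 0.1754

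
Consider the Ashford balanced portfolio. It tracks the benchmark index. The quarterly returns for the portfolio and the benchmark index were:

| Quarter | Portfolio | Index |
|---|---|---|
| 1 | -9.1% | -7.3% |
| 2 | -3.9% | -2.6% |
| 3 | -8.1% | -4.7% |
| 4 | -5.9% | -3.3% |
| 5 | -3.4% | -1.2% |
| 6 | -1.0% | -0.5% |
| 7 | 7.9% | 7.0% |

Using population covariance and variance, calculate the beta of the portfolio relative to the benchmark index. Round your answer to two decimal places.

r̄p = -3.3571%,  r̄m = -1.8000%
Cov = Σ(rp − r̄p)(rm − r̄m) / 7 = 21.6700
Var(rm) = Σ(rm − r̄m)² / 7 = 17.2914
β = Cov / Var = 21.6700 / 17.2914 = 1.2532

1.25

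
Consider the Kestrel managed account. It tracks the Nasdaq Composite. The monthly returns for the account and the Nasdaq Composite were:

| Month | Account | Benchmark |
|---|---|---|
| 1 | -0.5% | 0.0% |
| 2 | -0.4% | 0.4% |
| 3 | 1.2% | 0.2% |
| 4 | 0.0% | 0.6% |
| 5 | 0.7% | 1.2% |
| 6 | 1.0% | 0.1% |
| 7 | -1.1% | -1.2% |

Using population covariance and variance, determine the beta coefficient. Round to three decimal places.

0.677

r̄p = 0.1286%,  r̄m = 0.1857%
Cov = Σ(rp − r̄p)(rm − r̄m) / 7 = 0.3104
Var(rm) = Σ(rm − r̄m)² / 7 = 0.4584
β = Cov / Var = 0.3104 / 0.4584 = 0.6771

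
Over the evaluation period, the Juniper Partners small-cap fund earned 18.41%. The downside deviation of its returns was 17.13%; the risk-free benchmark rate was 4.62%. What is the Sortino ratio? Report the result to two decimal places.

Sortino = (Rp − Rf) / σd = (18.41% − 4.62%) / 17.13% = 13.79% / 17.13% = 0.8050

0.81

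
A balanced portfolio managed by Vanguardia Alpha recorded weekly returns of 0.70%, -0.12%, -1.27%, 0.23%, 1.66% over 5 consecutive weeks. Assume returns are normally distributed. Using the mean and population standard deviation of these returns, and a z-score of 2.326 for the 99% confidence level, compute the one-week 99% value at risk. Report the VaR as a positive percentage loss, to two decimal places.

2.00

μ = (0.7 − 0.12 − 1.27 + 0.23 + 1.66) / 5 = 1.200 / 5 = 0.2400%
Population std dev = √[4.6378 / 5] = 0.9631%
VaR = −(μ − z·σ) = −(0.2400 − 2.326 × 0.9631) = −(-2.0002) = 2.0002%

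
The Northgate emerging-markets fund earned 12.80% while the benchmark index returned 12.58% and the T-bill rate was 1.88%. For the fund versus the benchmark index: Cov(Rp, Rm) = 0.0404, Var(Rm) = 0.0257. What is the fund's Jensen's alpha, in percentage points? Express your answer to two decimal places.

β = Cov / Var = 0.0404 / 0.0257 = 1.5720
E[R] = Rf + β(Rm − Rf) = 1.88% + 1.5720 × (12.58% − 1.88%) = 18.7004%
α = Rp − E[R] = 12.80% − 18.7004% = -5.9004

-5.90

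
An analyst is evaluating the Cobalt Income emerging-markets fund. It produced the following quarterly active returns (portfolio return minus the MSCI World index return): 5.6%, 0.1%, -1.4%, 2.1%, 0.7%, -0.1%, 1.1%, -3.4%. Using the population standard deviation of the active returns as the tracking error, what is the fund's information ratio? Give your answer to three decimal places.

μ = (5.6 + 0.1 − 1.4 + 2.1 + 0.7 − 0.1 + 1.1 − 3.4) / 8 = 0.5875%
Population σ = √[Σ(r − μ)² / 8] = √[48.2488 / 8] = √6.0311 = 2.4558%
IR = μ / tracking error = 0.5875 / 2.4558 = 0.2392

0.239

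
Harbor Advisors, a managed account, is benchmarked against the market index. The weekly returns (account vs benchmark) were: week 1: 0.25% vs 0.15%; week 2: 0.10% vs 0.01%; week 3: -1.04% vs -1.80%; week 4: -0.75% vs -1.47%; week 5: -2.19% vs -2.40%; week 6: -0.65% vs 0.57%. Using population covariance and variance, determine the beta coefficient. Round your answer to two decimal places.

0.59

r̄p = -0.7133%,  r̄m = -0.8233%
Cov = Σ(rp − r̄p)(rm − r̄m) / 6 = 0.7291
Var(rm) = Σ(rm − r̄m)² / 6 = 1.2402
β = Cov / Var = 0.7291 / 1.2402 = 0.5879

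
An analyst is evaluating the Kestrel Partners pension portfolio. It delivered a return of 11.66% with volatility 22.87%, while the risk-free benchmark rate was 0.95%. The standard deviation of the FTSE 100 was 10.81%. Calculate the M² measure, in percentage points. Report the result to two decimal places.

Sharpe = (Rp − Rf) / σp = (11.66% − 0.95%) / 22.87% = 0.4683
M² = Rf + Sharpe × σm = 0.95% + 0.4683 × 10.81% = 6.0123%

6.01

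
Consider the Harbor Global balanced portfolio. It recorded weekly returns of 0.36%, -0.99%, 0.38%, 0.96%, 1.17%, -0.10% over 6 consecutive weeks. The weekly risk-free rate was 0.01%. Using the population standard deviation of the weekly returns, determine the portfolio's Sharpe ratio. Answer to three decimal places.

0.404

μ = (0.36 − 0.99 + 0.38 + 0.96 + 1.17 − 0.1) / 6 = 1.780 / 6 = 0.2967%
Σ(r − μ)² = 3.0265; population σ = √(3.0265/6) = 0.7102%
Sharpe = (μ − rf) / σ = (0.2967 − 0.01) / 0.7102 = 0.2867 / 0.7102 = 0.4037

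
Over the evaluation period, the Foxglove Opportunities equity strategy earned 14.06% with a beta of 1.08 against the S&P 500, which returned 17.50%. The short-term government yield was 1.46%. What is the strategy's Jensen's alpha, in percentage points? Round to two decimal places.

CAPM expected return = Rf + β(Rm − Rf) = 1.46% + 1.08 × (17.50% − 1.46%) = 1.46 + 1.08 × 16.04 = 18.7832%
Jensen's α = Rp − E[R] = 14.06% − 18.7832% = -4.7232

-4.72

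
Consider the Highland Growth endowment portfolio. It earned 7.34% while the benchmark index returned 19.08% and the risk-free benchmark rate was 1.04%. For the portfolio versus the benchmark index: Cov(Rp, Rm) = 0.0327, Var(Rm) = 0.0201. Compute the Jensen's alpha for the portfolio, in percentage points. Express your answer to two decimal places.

β = Cov / Var = 0.0327 / 0.0201 = 1.6269
E[R] = Rf + β(Rm − Rf) = 1.04% + 1.6269 × (19.08% − 1.04%) = 30.3893%
α = Rp − E[R] = 7.34% − 30.3893% = -23.0493

-23.05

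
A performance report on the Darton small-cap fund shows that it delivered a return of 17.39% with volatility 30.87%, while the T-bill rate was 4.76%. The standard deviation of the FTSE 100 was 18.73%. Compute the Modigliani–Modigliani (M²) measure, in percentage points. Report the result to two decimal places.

12.42

Sharpe = (Rp − Rf) / σp = (17.39% − 4.76%) / 30.87% = 0.4091
M² = Rf + Sharpe × σm = 4.76% + 0.4091 × 18.73% = 12.4224%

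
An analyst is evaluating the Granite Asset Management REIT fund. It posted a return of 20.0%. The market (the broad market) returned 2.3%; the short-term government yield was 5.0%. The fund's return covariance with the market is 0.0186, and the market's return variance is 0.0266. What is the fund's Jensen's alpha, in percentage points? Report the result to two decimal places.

β = Cov / Var = 0.0186 / 0.0266 = 0.6992
E[R] = Rf + β(Rm − Rf) = 5.0% + 0.6992 × (2.3% − 5.0%) = 3.1122%
α = Rp − E[R] = 20.0% − 3.1122% = 16.8878

16.89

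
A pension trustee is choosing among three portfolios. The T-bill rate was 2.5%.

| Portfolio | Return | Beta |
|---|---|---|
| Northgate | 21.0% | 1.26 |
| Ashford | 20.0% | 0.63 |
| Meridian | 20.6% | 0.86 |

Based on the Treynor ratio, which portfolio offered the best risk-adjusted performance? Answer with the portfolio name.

Ashford

Northgate: Treynor = (21.0% − 2.5%) / 1.26 = 14.683
Ashford: Treynor = (20.0% − 2.5%) / 0.63 = 27.778
Meridian: Treynor = (20.6% − 2.5%) / 0.86 = 21.047
Highest: Ashford (27.778).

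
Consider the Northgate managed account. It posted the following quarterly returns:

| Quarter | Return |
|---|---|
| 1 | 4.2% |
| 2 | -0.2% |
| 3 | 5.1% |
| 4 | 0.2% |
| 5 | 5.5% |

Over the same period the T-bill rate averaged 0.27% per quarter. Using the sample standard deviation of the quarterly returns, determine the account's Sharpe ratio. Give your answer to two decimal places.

0.98

r̄ = (4.2 − 0.2 + 5.1 + 0.2 + 5.5) / 5 = 14.80 / 5 = 2.9600%
Sample σ = √[Σ(r − r̄)² / 4] = √[30.1720 / 4] = √7.5430 = 2.7465%
Sharpe = (r̄ − rf) / σ = (2.9600 − 0.27) / 2.7465 = 2.6900 / 2.7465 = 0.9794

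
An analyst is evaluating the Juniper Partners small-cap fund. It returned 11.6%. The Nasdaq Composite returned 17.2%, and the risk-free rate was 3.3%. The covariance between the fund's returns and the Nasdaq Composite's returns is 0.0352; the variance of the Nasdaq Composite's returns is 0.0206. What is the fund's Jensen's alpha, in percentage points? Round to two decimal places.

β = Cov / Var = 0.0352 / 0.0206 = 1.7087
E[R] = Rf + β(Rm − Rf) = 3.3% + 1.7087 × (17.2% − 3.3%) = 27.0509%
α = Rp − E[R] = 11.6% − 27.0509% = -15.4509

-15.45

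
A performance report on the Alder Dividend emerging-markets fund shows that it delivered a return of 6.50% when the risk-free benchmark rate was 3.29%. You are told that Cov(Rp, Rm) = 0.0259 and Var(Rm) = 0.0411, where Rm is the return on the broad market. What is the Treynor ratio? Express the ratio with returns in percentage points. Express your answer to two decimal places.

5.09

β = Cov / Var = 0.0259 / 0.0411 = 0.6302
Treynor = (Rp − Rf) / β = (6.50% − 3.29%) / 0.6302 = 3.21 / 0.6302 = 5.0936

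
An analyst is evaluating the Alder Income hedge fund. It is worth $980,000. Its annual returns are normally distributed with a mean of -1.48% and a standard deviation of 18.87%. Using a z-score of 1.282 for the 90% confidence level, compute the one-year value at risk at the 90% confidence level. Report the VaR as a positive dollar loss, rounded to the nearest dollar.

$251,579

Return at the 90% tail: μ − z·σ = -1.48% − 1.282 × 18.87% = -1.48 − 24.19134 = -25.67134%
VaR = −(-25.67134%) × $980,000 = 25.67134% × $980,000 = $251,579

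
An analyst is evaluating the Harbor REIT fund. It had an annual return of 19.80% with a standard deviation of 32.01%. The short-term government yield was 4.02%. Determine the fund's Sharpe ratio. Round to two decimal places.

0.49

Sharpe = (Rp − Rf) / σp = (19.80% − 4.02%) / 32.01% = 15.78% / 32.01% = 0.4930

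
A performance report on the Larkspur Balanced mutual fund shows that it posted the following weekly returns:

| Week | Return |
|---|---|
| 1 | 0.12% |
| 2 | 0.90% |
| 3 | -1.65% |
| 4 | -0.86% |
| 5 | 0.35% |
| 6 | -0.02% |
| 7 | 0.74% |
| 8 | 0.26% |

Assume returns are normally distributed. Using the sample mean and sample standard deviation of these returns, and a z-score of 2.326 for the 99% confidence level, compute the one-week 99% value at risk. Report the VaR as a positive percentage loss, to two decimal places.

r̄ = (0.12 + 0.9 − 1.65 − 0.86 + 0.35 − 0.02 + 0.74 + 0.26) / 8 = -0.160 / 8 = -0.0200%
Sample σ = √[Σ(r − r̄)² / 7] = √[5.0214 / 7] = √0.7173 = 0.8469%
VaR = −(r̄ − z·σ) = −(-0.0200 − 2.326 × 0.8469) = −(-1.9899) = 1.9899%

1.99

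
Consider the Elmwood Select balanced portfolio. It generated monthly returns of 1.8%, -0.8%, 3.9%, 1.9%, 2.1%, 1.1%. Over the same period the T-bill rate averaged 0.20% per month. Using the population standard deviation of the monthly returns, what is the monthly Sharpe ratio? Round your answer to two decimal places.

r̄ = (1.8 − 0.8 + 3.9 + 1.9 + 2.1 + 1.1) / 6 = 1.6667%
Σ(r − r̄)² = 11.6533; population σ = √(11.6533/6) = 1.3936%
Sharpe = (r̄ − rf) / σ = (1.6667 − 0.2) / 1.3936 = 1.4667 / 1.3936 = 1.0525

1.05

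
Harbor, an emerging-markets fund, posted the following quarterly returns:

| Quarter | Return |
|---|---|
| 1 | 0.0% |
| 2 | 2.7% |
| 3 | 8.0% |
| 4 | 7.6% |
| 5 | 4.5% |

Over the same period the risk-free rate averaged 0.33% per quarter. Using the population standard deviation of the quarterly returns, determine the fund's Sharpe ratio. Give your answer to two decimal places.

1.40

μ = (0 + 2.7 + 8 + 7.6 + 4.5) / 5 = 4.5600%
Population σ = √[Σ(r − μ)² / 5] = √[45.3320 / 5] = √9.0664 = 3.0110%
Sharpe = (μ − rf) / σ = (4.5600 − 0.33) / 3.0110 = 4.2300 / 3.0110 = 1.4048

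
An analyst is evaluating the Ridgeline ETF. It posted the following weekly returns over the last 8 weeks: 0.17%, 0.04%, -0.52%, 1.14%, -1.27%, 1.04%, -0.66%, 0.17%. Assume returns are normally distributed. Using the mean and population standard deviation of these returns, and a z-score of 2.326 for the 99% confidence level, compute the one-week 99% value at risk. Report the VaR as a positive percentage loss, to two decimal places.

1.78

r̄ = (0.17 + 0.04 − 0.52 + 1.14 − 1.27 + 1.04 − 0.66 + 0.17) / 8 = 0.110 / 8 = 0.0138%
Σ(r − r̄)² = (0.17 − 0.0138)² + (0.04 − 0.0138)² + … = 4.7580
σ = √[4.7580 / 8] = 0.7712%
VaR = −(r̄ − z·σ) = −(0.0138 − 2.326 × 0.7712) = −(-1.7800) = 1.7800%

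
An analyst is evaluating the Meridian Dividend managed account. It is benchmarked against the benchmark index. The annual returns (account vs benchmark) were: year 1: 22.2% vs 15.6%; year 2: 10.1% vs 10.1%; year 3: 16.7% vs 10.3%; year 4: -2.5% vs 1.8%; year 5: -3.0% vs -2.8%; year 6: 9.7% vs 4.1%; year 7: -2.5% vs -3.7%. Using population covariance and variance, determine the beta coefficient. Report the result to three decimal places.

1.328

r̄p = 7.2429%,  r̄m = 5.0571%
Cov = Σ(rp − r̄p)(rm − r̄m) / 7 = 59.5518
Var(rm) = Σ(rm − r̄m)² / 7 = 44.8596
β = Cov / Var = 59.5518 / 44.8596 = 1.3275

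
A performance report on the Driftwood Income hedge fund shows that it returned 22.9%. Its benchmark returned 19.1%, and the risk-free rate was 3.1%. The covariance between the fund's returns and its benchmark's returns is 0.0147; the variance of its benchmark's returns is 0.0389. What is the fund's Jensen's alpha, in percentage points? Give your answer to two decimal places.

13.75

β = Cov / Var = 0.0147 / 0.0389 = 0.3779
E[R] = Rf + β(Rm − Rf) = 3.1% + 0.3779 × (19.1% − 3.1%) = 9.1464%
α = Rp − E[R] = 22.9% − 9.1464% = 13.7536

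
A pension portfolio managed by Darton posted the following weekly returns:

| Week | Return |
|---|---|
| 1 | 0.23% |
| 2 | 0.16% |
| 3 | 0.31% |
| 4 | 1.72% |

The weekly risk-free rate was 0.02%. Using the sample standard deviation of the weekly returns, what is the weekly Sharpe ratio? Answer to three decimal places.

0.784

μ = (0.23 + 0.16 + 0.31 + 1.72) / 4 = 2.420 / 4 = 0.6050%
Sample σ = √[Σ(r − μ)² / 3] = √[1.6689 / 3] = √0.5563 = 0.7459%
Sharpe = (μ − rf) / σ = (0.6050 − 0.02) / 0.7459 = 0.5850 / 0.7459 = 0.7843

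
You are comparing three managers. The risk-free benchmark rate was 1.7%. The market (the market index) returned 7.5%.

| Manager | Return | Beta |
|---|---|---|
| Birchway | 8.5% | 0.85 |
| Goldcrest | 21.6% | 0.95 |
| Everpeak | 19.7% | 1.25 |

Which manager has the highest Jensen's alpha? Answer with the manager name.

Birchway: α = 8.5% − [1.7% + 0.85 × (7.5% − 1.7%)] = 1.870
Goldcrest: α = 21.6% − [1.7% + 0.95 × (7.5% − 1.7%)] = 14.390
Everpeak: α = 19.7% − [1.7% + 1.25 × (7.5% − 1.7%)] = 10.750
Highest: Goldcrest (14.390).

Goldcrest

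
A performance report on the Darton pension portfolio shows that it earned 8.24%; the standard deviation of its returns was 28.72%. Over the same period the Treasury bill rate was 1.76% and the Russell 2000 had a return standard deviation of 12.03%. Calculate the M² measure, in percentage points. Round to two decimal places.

4.47

Sharpe = (Rp − Rf) / σp = (8.24% − 1.76%) / 28.72% = 0.2256
M² = Rf + Sharpe × σm = 1.76% + 0.2256 × 12.03% = 4.4740%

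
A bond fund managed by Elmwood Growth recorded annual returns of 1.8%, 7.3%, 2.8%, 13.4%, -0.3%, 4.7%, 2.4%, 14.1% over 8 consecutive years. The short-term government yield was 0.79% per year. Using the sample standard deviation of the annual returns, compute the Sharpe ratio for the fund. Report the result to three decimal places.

Mean return μ = 46.20 / 8 = 5.7750%
Sample σ = √[Σ(r − μ)² / 7] = √[203.8750 / 7] = √29.1250 = 5.3968%
Sharpe = (μ − rf) / σ = (5.7750 − 0.79) / 5.3968 = 4.9850 / 5.3968 = 0.9237

0.924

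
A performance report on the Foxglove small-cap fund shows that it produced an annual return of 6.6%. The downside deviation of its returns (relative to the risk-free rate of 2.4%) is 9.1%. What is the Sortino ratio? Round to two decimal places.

0.46

Sortino = (Rp − Rf) / σd = (6.6% − 2.4%) / 9.1% = 4.20% / 9.1% = 0.4615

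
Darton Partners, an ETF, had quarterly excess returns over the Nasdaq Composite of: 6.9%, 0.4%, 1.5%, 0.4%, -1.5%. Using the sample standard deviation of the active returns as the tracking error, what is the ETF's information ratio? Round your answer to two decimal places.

0.48

r̄ = (6.9 + 0.4 + 1.5 + 0.4 − 1.5) / 5 = 7.70 / 5 = 1.5400%
Σ(r − r̄)² = (6.9 − 1.5400)² + (0.4 − 1.5400)² + … = 40.5720
σ = √[40.5720 / 4] = 3.1848%
IR = r̄ / tracking error = 1.5400 / 3.1848 = 0.4835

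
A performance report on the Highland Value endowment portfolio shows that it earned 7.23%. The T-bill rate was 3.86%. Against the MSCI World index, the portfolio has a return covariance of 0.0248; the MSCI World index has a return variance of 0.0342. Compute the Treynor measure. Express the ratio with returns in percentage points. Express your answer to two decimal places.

4.65

β = Cov / Var = 0.0248 / 0.0342 = 0.7251
Treynor = (Rp − Rf) / β = (7.23% − 3.86%) / 0.7251 = 3.37 / 0.7251 = 4.6476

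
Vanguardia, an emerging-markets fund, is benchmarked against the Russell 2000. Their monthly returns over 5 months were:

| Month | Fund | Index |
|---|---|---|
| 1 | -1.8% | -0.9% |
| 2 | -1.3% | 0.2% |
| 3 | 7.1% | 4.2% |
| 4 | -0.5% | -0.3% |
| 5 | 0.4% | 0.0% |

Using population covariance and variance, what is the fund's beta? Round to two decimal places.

r̄p = 0.7800%,  r̄m = 0.6400%
Cov = Σ(rp − r̄p)(rm − r̄m) / 5 = 5.7668
Var(rm) = Σ(rm − r̄m)² / 5 = 3.3064
β = Cov / Var = 5.7668 / 3.3064 = 1.7441

1.74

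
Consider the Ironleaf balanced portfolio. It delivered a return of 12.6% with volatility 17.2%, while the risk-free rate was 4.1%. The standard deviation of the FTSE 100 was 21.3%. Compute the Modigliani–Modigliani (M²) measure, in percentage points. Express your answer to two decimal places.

14.63

Sharpe = (Rp − Rf) / σp = (12.6% − 4.1%) / 17.2% = 0.4942
M² = Rf + Sharpe × σm = 4.1% + 0.4942 × 21.3% = 14.6265%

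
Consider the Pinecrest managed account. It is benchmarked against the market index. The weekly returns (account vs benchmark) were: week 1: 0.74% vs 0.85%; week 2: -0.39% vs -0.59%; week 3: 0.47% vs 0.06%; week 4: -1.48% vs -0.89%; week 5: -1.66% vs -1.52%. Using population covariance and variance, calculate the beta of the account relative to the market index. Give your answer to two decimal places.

1.14

r̄p = -0.4640%,  r̄m = -0.4180%
Cov = Σ(rp − r̄p)(rm − r̄m) / 5 = 0.7516
Var(rm) = Σ(rm − r̄m)² / 5 = 0.6606
β = Cov / Var = 0.7516 / 0.6606 = 1.1378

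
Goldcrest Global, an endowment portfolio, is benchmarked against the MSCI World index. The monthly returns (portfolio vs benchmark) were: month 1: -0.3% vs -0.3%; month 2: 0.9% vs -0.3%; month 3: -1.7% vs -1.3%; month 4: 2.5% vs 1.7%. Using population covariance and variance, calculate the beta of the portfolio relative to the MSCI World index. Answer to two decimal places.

1.34

r̄p = 0.3500%,  r̄m = -0.0500%
Cov = Σ(rp − r̄p)(rm − r̄m) / 4 = 1.5875
Var(rm) = Σ(rm − r̄m)² / 4 = 1.1875
β = Cov / Var = 1.5875 / 1.1875 = 1.3368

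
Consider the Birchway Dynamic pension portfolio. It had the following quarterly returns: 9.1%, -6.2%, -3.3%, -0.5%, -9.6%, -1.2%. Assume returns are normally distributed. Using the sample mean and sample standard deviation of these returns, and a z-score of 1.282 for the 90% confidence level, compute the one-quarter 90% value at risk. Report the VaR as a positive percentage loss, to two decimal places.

10.12

Mean return r̄ = -11.70 / 6 = -1.9500%
Sample std dev = √[203.1750 / 5] = 6.3746%
VaR = −(r̄ − z·σ) = −(-1.9500 − 1.282 × 6.3746) = −(-10.1222) = 10.1222%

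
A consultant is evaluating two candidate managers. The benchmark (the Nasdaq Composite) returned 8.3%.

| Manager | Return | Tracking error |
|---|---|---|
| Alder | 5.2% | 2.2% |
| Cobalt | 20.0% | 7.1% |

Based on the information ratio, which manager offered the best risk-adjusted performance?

Alder: IR = (5.2% − 8.3%) / 2.2% = -1.409
Cobalt: IR = (20.0% − 8.3%) / 7.1% = 1.648
Highest: Cobalt (1.648).

Cobalt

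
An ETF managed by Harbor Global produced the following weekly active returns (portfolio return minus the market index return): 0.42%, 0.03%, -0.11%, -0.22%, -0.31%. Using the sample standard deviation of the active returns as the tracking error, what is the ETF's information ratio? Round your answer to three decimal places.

-0.133

Mean return r̄ = -0.190 / 5 = -0.0380%
Sample σ = √[Σ(r − r̄)² / 4] = √[0.3267 / 4] = √0.0817 = 0.2858%
IR = r̄ / tracking error = -0.0380 / 0.2858 = -0.1330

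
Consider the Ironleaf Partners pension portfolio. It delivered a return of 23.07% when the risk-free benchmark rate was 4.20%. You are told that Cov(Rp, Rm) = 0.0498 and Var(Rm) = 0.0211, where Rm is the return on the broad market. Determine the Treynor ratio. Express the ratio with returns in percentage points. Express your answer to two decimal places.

β = Cov / Var = 0.0498 / 0.0211 = 2.3602
Treynor = (Rp − Rf) / β = (23.07% − 4.20%) / 2.3602 = 18.87 / 2.3602 = 7.9951

8.00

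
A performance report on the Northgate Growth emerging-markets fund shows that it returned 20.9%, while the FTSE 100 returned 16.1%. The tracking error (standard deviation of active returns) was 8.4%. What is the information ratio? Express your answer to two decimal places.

IR = (Rp − Rb) / TE = (20.9% − 16.1%) / 8.4% = 4.80% / 8.4% = 0.5714

0.57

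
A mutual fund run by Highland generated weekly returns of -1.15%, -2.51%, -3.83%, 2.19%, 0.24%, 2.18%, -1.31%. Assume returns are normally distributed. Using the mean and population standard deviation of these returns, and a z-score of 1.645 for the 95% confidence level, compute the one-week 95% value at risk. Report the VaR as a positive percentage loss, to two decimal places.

4.07

r̄ = (-1.15 − 2.51 − 3.83 + 2.19 + 0.24 + 2.18 − 1.31) / 7 = -0.5986%
Population σ = √[Σ(r − r̄)² / 7] = √[31.1057 / 7] = √4.4437 = 2.1080%
VaR = −(r̄ − z·σ) = −(-0.5986 − 1.645 × 2.1080) = −(-4.0663) = 4.0663%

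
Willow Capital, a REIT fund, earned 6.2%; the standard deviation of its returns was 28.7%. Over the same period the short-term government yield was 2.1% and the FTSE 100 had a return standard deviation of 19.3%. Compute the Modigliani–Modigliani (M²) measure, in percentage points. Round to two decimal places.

Sharpe = (Rp − Rf) / σp = (6.2% − 2.1%) / 28.7% = 0.1429
M² = Rf + Sharpe × σm = 2.1% + 0.1429 × 19.3% = 4.8580%

4.86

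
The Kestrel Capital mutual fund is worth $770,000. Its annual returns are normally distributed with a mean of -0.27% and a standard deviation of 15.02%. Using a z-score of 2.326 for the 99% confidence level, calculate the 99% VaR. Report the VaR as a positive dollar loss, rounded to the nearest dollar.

Return at the 99% tail: μ − z·σ = -0.27% − 2.326 × 15.02% = -0.27 − 34.93652 = -35.20652%
VaR = −(-35.20652%) × $770,000 = 35.20652% × $770,000 = $271,090

$271,090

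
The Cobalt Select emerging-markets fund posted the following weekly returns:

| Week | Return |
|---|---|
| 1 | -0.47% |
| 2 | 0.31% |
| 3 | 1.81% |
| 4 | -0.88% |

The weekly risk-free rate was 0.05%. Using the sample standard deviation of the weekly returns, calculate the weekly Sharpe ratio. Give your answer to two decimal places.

0.12

μ = (-0.47 + 0.31 + 1.81 − 0.88) / 4 = 0.770 / 4 = 0.1925%
Σ(r − μ)² = 4.2193; sample σ = √(4.2193/3) = 1.1859%
Sharpe = (μ − rf) / σ = (0.1925 − 0.05) / 1.1859 = 0.1425 / 1.1859 = 0.1202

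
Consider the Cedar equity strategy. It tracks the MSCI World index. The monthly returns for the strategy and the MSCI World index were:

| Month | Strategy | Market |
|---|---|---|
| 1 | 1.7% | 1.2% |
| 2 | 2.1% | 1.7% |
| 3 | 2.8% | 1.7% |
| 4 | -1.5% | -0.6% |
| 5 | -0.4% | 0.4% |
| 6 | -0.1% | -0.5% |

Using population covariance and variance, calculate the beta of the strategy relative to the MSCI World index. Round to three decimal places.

1.498

r̄p = 0.7667%,  r̄m = 0.6500%
Cov = Σ(rp − r̄p)(rm − r̄m) / 6 = 1.3617
Var(rm) = Σ(rm − r̄m)² / 6 = 0.9092
β = Cov / Var = 1.3617 / 0.9092 = 1.4977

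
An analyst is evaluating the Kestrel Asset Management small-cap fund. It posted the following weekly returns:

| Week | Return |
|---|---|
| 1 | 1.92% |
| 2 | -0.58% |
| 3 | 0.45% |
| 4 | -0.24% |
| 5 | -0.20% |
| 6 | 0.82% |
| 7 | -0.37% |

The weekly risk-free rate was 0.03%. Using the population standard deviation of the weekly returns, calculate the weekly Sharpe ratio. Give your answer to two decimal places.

r̄ = (1.92 − 0.58 + 0.45 − 0.24 − 0.2 + 0.82 − 0.37) / 7 = 0.2571%
Population std dev = √[4.6693 / 7] = 0.8167%
Sharpe = (r̄ − rf) / σ = (0.2571 − 0.03) / 0.8167 = 0.2271 / 0.8167 = 0.2781

0.28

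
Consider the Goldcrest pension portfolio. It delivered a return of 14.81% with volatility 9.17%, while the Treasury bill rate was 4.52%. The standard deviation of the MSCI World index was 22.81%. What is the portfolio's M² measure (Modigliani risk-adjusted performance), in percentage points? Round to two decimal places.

30.12

Sharpe = (Rp − Rf) / σp = (14.81% − 4.52%) / 9.17% = 1.1221
M² = Rf + Sharpe × σm = 4.52% + 1.1221 × 22.81% = 30.1151%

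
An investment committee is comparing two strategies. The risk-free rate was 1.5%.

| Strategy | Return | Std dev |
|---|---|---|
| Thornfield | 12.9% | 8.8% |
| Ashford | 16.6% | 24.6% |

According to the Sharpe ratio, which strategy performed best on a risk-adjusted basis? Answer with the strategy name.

Thornfield: Sharpe ratio = (12.9% − 1.5%) / 8.8% = 1.295
Ashford: Sharpe ratio = (16.6% − 1.5%) / 24.6% = 0.614
Highest: Thornfield (1.295).

Thornfield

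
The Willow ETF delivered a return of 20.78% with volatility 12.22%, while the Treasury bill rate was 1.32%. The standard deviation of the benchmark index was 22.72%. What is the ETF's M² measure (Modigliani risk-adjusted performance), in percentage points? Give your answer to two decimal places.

Sharpe = (Rp − Rf) / σp = (20.78% − 1.32%) / 12.22% = 1.5925
M² = Rf + Sharpe × σm = 1.32% + 1.5925 × 22.72% = 37.5016%

37.50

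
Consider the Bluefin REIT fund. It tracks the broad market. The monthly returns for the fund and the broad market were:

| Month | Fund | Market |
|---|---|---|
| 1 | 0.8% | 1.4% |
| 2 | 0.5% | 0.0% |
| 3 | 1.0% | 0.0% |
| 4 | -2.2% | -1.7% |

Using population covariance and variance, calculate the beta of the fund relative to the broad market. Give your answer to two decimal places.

1.01

r̄p = 0.0250%,  r̄m = -0.0750%
Cov = Σ(rp − r̄p)(rm − r̄m) / 4 = 1.2169
Var(rm) = Σ(rm − r̄m)² / 4 = 1.2069
β = Cov / Var = 1.2169 / 1.2069 = 1.0083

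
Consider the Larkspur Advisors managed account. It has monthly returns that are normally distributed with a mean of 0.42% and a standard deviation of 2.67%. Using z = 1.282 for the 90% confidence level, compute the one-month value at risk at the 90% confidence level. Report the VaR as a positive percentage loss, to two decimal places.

3.00

VaR (as % loss) = −(μ − z·σ) = −(0.42% − 1.282 × 2.67%) = −(-3.00294%) = 3.00294%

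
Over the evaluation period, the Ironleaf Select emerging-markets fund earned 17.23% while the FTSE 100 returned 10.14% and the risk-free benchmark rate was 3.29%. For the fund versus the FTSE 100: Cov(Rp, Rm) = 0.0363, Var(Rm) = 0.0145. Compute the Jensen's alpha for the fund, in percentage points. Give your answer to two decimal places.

-3.21

β = Cov / Var = 0.0363 / 0.0145 = 2.5034
E[R] = Rf + β(Rm − Rf) = 3.29% + 2.5034 × (10.14% − 3.29%) = 20.4383%
α = Rp − E[R] = 17.23% − 20.4383% = -3.2083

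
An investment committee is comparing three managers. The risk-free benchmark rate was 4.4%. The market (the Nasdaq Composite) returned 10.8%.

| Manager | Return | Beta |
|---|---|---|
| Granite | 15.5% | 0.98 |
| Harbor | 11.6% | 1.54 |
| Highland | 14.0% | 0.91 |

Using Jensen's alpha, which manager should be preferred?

Granite: α = 15.5% − [4.4% + 0.98 × (10.8% − 4.4%)] = 4.828
Harbor: α = 11.6% − [4.4% + 1.54 × (10.8% − 4.4%)] = -2.656
Highland: α = 14.0% − [4.4% + 0.91 × (10.8% − 4.4%)] = 3.776
Highest: Granite (4.828).

Granite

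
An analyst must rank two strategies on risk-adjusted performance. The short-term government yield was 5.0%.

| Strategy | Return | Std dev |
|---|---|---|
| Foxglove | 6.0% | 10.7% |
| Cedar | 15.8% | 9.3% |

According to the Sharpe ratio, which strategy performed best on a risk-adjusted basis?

Cedar

Foxglove: Sharpe ratio = (6.0% − 5.0%) / 10.7% = 0.093
Cedar: Sharpe ratio = (15.8% − 5.0%) / 9.3% = 1.161
Highest: Cedar (1.161).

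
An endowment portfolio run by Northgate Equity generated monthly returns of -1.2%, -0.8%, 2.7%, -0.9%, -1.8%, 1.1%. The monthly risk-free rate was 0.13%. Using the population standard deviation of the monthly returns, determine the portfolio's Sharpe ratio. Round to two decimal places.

r̄ = (-1.2 − 0.8 + 2.7 − 0.9 − 1.8 + 1.1) / 6 = -0.90 / 6 = -0.1500%
Population σ = √[Σ(r − r̄)² / 6] = √[14.4950 / 6] = √2.4158 = 1.5543%
Sharpe = (r̄ − rf) / σ = (-0.1500 − 0.13) / 1.5543 = -0.2800 / 1.5543 = -0.1801

-0.18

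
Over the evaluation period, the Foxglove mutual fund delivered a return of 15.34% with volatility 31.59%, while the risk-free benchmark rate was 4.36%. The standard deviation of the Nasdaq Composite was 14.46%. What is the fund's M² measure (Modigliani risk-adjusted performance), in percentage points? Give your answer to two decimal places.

Sharpe = (Rp − Rf) / σp = (15.34% − 4.36%) / 31.59% = 0.3476
M² = Rf + Sharpe × σm = 4.36% + 0.3476 × 14.46% = 9.3863%

9.39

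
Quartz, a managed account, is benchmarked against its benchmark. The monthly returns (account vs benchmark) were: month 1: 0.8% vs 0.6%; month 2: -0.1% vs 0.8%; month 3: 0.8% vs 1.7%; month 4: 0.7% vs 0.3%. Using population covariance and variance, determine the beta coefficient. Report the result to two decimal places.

0.09

r̄p = 0.5500%,  r̄m = 0.8500%
Cov = Σ(rp − r̄p)(rm − r̄m) / 4 = 0.0250
Var(rm) = Σ(rm − r̄m)² / 4 = 0.2725
β = Cov / Var = 0.0250 / 0.2725 = 0.0917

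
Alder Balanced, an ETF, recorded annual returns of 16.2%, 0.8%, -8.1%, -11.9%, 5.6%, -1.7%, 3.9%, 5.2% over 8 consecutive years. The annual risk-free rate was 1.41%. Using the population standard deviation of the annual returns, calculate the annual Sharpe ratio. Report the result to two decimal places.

-0.02

Mean return r̄ = 10.00 / 8 = 1.2500%
Σ(r − r̄)² = 534.3000; population σ = √(534.3000/8) = 8.1724%
Sharpe = (r̄ − rf) / σ = (1.2500 − 1.41) / 8.1724 = -0.1600 / 8.1724 = -0.0196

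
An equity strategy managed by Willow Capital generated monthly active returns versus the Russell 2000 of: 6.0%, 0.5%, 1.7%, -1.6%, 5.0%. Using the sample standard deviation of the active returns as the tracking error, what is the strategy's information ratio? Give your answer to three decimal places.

r̄ = (6 + 0.5 + 1.7 − 1.6 + 5) / 5 = 2.3200%
Sample std dev = √[39.7880 / 4] = 3.1539%
IR = r̄ / tracking error = 2.3200 / 3.1539 = 0.7356

0.736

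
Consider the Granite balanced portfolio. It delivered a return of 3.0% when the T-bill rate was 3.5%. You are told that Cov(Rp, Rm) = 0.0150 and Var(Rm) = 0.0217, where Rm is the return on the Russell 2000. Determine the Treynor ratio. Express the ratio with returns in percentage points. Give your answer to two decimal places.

β = Cov / Var = 0.0150 / 0.0217 = 0.6912
Treynor = (Rp − Rf) / β = (3.0% − 3.5%) / 0.6912 = -0.50 / 0.6912 = -0.7234

-0.72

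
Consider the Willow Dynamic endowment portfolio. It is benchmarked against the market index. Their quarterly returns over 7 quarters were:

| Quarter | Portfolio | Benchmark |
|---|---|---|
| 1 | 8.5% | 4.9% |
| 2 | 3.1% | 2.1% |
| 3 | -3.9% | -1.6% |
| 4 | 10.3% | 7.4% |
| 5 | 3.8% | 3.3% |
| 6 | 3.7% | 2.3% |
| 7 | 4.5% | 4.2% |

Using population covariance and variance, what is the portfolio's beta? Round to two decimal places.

1.58

r̄p = 4.2857%,  r̄m = 3.2286%
Cov = Σ(rp − r̄p)(rm − r̄m) / 7 = 10.5304
Var(rm) = Σ(rm − r̄m)² / 7 = 6.6563
β = Cov / Var = 10.5304 / 6.6563 = 1.5820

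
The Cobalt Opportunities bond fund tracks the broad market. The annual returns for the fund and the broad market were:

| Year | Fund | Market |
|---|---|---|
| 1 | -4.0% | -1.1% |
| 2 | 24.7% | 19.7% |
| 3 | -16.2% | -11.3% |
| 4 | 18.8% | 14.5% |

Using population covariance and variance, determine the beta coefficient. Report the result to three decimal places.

r̄p = 5.8250%,  r̄m = 5.4500%
Cov = Σ(rp − r̄p)(rm − r̄m) / 4 = 204.9163
Var(rm) = Σ(rm − r̄m)² / 4 = 152.1075
β = Cov / Var = 204.9163 / 152.1075 = 1.3472

1.347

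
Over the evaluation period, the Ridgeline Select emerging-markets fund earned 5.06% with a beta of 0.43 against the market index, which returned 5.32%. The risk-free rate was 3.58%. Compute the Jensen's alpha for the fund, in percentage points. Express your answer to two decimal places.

0.73

CAPM expected return = Rf + β(Rm − Rf) = 3.58% + 0.43 × (5.32% − 3.58%) = 3.58 + 0.43 × 1.74 = 4.3282%
Jensen's α = Rp − E[R] = 5.06% − 4.3282% = 0.7318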